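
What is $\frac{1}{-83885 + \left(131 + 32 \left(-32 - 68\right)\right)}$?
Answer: $- \frac{1}{86954} \approx -1.15 \cdot 10^{-5}$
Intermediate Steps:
$\frac{1}{-83885 + \left(131 + 32 \left(-32 - 68\right)\right)} = \frac{1}{-83885 + \left(131 + 32 \left(-100\right)\right)} = \frac{1}{-83885 + \left(131 - 3200\right)} = \frac{1}{-83885 - 3069} = \frac{1}{-86954} = - \frac{1}{86954}$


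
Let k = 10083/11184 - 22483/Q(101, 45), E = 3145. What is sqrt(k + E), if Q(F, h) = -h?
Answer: sqrt(712482625385)/13980 ≈ 60.378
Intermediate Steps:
k = 83967869/167760 (k = 10083/11184 - 22483/((-1*45)) = 10083*(1/11184) - 22483/(-45) = 3361/3728 - 22483*(-1/45) = 3361/3728 + 22483/45 = 83967869/167760 ≈ 500.52)
sqrt(k + E) = sqrt(83967869/167760 + 3145) = sqrt(611573069/167760) = sqrt(712482625385)/13980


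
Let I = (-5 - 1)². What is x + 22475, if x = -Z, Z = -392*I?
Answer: 36587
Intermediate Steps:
I = 36 (I = (-6)² = 36)
Z = -14112 (Z = -392*36 = -14112)
x = 14112 (x = -1*(-14112) = 14112)
x + 22475 = 14112 + 22475 = 36587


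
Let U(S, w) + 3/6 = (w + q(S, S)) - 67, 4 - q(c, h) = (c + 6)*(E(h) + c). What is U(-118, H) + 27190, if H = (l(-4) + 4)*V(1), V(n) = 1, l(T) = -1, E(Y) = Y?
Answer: 1395/2 ≈ 697.50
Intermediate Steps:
q(c, h) = 4 - (6 + c)*(c + h) (q(c, h) = 4 - (c + 6)*(h + c) = 4 - (6 + c)*(c + h))
H = 3 (H = (-1 + 4)*1 = 3*1 = 3)
U(S, w) = -127/2 + w - 12*S - 2*S**2 (U(S, w) = -1/2 + ((w + (4 - S**2 - 6*S - 6*S - S*S)) - 67) = -1/2 + ((w + (4 - S**2 - 6*S - 6*S - S**2)) - 67) = -1/2 + ((w + (4 - 12*S - 2*S**2)) - 67) = -1/2 + ((4 + w - 12*S - 2*S**2) - 67) = -1/2 + (-63 + w - 12*S - 2*S**2) = -127/2 + w - 12*S - 2*S**2)
U(-118, H) + 27190 = (-127/2 + 3 - 12*(-118) - 2*(-118)**2) + 27190 = (-127/2 + 3 + 1416 - 2*13924) + 27190 = (-127/2 + 3 + 1416 - 27848) + 27190 = -52985/2 + 27190 = 1395/2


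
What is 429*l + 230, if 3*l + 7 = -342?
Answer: -49677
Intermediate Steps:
l = -349/3 (l = -7/3 + (1/3)*(-342) = -7/3 - 114 = -349/3 ≈ -116.33)
429*l + 230 = 429*(-349/3) + 230 = -49907 + 230 = -49677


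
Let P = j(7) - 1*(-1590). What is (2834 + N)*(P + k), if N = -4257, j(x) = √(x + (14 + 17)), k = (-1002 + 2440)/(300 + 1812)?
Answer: -2390297057/1056 - 1423*√38 ≈ -2.2723e+6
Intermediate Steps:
k = 719/1056 (k = 1438/2112 = 1438*(1/2112) = 719/1056 ≈ 0.68087)
j(x) = √(31 + x) (j(x) = √(x + 31) = √(31 + x))
P = 1590 + √38 (P = √(31 + 7) - 1*(-1590) = √38 + 1590 = 1590 + √38 ≈ 1596.2)
(2834 + N)*(P + k) = (2834 - 4257)*((1590 + √38) + 719/1056) = -1423*(1679759/1056 + √38) = -2390297057/1056 - 1423*√38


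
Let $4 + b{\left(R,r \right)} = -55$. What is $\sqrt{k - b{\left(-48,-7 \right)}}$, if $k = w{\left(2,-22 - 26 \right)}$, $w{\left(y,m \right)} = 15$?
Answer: $\sqrt{74} \approx 8.6023$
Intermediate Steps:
$b{\left(R,r \right)} = -59$ ($b{\left(R,r \right)} = -4 - 55 = -59$)
$k = 15$
$\sqrt{k - b{\left(-48,-7 \right)}} = \sqrt{15 - -59} = \sqrt{15 + 59} = \sqrt{74}$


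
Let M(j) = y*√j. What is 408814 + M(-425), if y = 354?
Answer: 408814 + 1770*I*√17 ≈ 4.0881e+5 + 7297.9*I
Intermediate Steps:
M(j) = 354*√j
408814 + M(-425) = 408814 + 354*√(-425) = 408814 + 354*(5*I*√17) = 408814 + 1770*I*√17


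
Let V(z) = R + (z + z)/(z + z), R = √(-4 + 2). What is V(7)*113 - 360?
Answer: -247 + 113*I*√2 ≈ -247.0 + 159.81*I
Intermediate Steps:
R = I*√2 (R = √(-2) = I*√2 ≈ 1.4142*I)
V(z) = 1 + I*√2 (V(z) = I*√2 + (z + z)/(z + z) = I*√2 + (2*z)/((2*z)) = I*√2 + (2*z)*(1/(2*z)) = I*√2 + 1 = 1 + I*√2)
V(7)*113 - 360 = (1 + I*√2)*113 - 360 = (113 + 113*I*√2) - 360 = -247 + 113*I*√2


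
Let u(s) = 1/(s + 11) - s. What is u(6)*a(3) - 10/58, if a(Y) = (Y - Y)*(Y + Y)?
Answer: -5/29 ≈ -0.17241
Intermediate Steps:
u(s) = 1/(11 + s) - s
a(Y) = 0 (a(Y) = 0*(2*Y) = 0)
u(6)*a(3) - 10/58 = ((1 - 1*6² - 11*6)/(11 + 6))*0 - 10/58 = ((1 - 1*36 - 66)/17)*0 - 10*1/58 = ((1 - 36 - 66)/17)*0 - 5/29 = ((1/17)*(-101))*0 - 5/29 = -101/17*0 - 5/29 = 0 - 5/29 = -5/29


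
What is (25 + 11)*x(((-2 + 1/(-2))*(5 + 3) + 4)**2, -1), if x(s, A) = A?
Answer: -36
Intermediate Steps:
(25 + 11)*x(((-2 + 1/(-2))*(5 + 3) + 4)**2, -1) = (25 + 11)*(-1) = 36*(-1) = -36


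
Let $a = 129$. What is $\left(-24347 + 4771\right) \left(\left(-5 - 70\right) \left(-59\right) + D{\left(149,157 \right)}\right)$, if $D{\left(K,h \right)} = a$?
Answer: $-89149104$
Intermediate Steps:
$D{\left(K,h \right)} = 129$
$\left(-24347 + 4771\right) \left(\left(-5 - 70\right) \left(-59\right) + D{\left(149,157 \right)}\right) = \left(-24347 + 4771\right) \left(\left(-5 - 70\right) \left(-59\right) + 129\right) = - 19576 \left(\left(-75\right) \left(-59\right) + 129\right) = - 19576 \left(4425 + 129\right) = \left(-19576\right) 4554 = -89149104$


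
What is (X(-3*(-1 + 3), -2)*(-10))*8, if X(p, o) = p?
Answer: 480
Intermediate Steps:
(X(-3*(-1 + 3), -2)*(-10))*8 = (-3*(-1 + 3)*(-10))*8 = (-3*2*(-10))*8 = -6*(-10)*8 = 60*8 = 480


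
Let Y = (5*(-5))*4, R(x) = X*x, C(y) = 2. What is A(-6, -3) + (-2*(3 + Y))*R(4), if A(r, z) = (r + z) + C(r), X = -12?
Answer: -9319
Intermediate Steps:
R(x) = -12*x
A(r, z) = 2 + r + z (A(r, z) = (r + z) + 2 = 2 + r + z)
Y = -100 (Y = -25*4 = -100)
A(-6, -3) + (-2*(3 + Y))*R(4) = (2 - 6 - 3) + (-2*(3 - 100))*(-12*4) = -7 - 2*(-97)*(-48) = -7 + 194*(-48) = -7 - 9312 = -9319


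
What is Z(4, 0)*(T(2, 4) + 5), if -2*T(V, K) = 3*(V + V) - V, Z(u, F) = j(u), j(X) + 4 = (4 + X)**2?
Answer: 0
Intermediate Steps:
j(X) = -4 + (4 + X)**2
Z(u, F) = -4 + (4 + u)**2
T(V, K) = -5*V/2 (T(V, K) = -(3*(V + V) - V)/2 = -(3*(2*V) - V)/2 = -(6*V - V)/2 = -5*V/2)
Z(4, 0)*(T(2, 4) + 5) = (-4 + (4 + 4)**2)*(-5/2*2 + 5) = (-4 + 8**2)*(-5 + 5) = (-4 + 64)*0 = 60*0 = 0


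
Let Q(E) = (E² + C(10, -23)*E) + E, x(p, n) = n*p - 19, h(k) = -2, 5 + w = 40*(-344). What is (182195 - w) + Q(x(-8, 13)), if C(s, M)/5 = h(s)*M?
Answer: 182676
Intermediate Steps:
w = -13765 (w = -5 + 40*(-344) = -5 - 13760 = -13765)
x(p, n) = -19 + n*p
C(s, M) = -10*M (C(s, M) = 5*(-2*M) = -10*M)
Q(E) = E² + 231*E (Q(E) = (E² + (-10*(-23))*E) + E = (E² + 230*E) + E = E² + 231*E)
(182195 - w) + Q(x(-8, 13)) = (182195 - 1*(-13765)) + (-19 + 13*(-8))*(231 + (-19 + 13*(-8))) = (182195 + 13765) + (-19 - 104)*(231 + (-19 - 104)) = 195960 - 123*(231 - 123) = 195960 - 123*108 = 195960 - 13284 = 182676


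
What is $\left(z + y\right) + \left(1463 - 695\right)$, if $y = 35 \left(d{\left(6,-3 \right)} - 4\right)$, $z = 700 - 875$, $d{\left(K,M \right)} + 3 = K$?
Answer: $558$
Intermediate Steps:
$d{\left(K,M \right)} = -3 + K$
$z = -175$
$y = -35$ ($y = 35 \left(\left(-3 + 6\right) - 4\right) = 35 \left(3 - 4\right) = 35 \left(-1\right) = -35$)
$\left(z + y\right) + \left(1463 - 695\right) = \left(-175 - 35\right) + \left(1463 - 695\right) = -210 + \left(1463 - 695\right) = -210 + 768 = 558$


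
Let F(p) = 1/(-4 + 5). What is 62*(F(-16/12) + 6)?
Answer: 434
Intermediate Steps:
F(p) = 1 (F(p) = 1/1 = 1)
62*(F(-16/12) + 6) = 62*(1 + 6) = 62*7 = 434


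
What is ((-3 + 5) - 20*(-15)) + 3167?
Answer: 3469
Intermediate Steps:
((-3 + 5) - 20*(-15)) + 3167 = (2 + 300) + 3167 = 302 + 3167 = 3469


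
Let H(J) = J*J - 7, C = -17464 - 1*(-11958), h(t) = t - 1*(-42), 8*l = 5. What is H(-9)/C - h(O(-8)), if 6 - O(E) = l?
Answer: -1043683/22024 ≈ -47.388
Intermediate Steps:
l = 5/8 (l = (⅛)*5 = 5/8 ≈ 0.62500)
O(E) = 43/8 (O(E) = 6 - 1*5/8 = 6 - 5/8 = 43/8)
h(t) = 42 + t (h(t) = t + 42 = 42 + t)
C = -5506 (C = -17464 + 11958 = -5506)
H(J) = -7 + J² (H(J) = J² - 7 = -7 + J²)
H(-9)/C - h(O(-8)) = (-7 + (-9)²)/(-5506) - (42 + 43/8) = (-7 + 81)*(-1/5506) - 1*379/8 = 74*(-1/5506) - 379/8 = -37/2753 - 379/8 = -1043683/22024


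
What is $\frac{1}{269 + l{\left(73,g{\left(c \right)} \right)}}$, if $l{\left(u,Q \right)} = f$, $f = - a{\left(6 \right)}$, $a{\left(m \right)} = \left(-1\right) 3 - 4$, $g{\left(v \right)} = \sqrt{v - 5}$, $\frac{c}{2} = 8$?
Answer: $\frac{1}{276} \approx 0.0036232$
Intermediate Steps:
$c = 16$ ($c = 2 \cdot 8 = 16$)
$g{\left(v \right)} = \sqrt{-5 + v}$
$a{\left(m \right)} = -7$ ($a{\left(m \right)} = -3 - 4 = -7$)
$f = 7$ ($f = \left(-1\right) \left(-7\right) = 7$)
$l{\left(u,Q \right)} = 7$
$\frac{1}{269 + l{\left(73,g{\left(c \right)} \right)}} = \frac{1}{269 + 7} = \frac{1}{276}$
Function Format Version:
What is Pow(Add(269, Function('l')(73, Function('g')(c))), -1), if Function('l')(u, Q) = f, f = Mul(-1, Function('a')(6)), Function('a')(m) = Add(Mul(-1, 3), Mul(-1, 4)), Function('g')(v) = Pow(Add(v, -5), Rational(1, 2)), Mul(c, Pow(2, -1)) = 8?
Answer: Rational(1, 276) ≈ 0.0036232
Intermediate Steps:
c = 16 (c = Mul(2, 8) = 16)
Function('g')(v) = Pow(Add(-5, v), Rational(1, 2))
Function('a')(m) = -7 (Function('a')(m) = Add(-3, -4) = -7)
f = 7 (f = Mul(-1, -7) = 7)
Function('l')(u, Q) = 7
Pow(Add(269, Function('l')(73, Function('g')(c))), -1) = Pow(Add(269, 7), -1) = Pow(276, -1) = Rational(1, 276)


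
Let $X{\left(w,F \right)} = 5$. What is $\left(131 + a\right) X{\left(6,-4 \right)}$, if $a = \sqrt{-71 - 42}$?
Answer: $655 + 5 i \sqrt{113} \approx 655.0 + 53.151 i$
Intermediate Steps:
$a = i \sqrt{113}$ ($a = \sqrt{-113} = i \sqrt{113} \approx 10.63 i$)
$\left(131 + a\right) X{\left(6,-4 \right)} = \left(131 + i \sqrt{113}\right) 5 = 655 + 5 i \sqrt{113}$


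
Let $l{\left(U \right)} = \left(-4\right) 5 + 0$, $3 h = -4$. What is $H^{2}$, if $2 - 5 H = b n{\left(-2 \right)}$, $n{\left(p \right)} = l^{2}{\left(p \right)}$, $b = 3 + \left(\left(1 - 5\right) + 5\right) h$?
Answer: $\frac{3976036}{225} \approx 17671.0$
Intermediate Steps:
$h = - \frac{4}{3}$ ($h = \frac{1}{3} \left(-4\right) = - \frac{4}{3} \approx -1.3333$)
$b = \frac{5}{3}$ ($b = 3 + \left(\left(1 - 5\right) + 5\right) \left(- \frac{4}{3}\right) = 3 + \left(-4 + 5\right) \left(- \frac{4}{3}\right) = 3 + 1 \left(- \frac{4}{3}\right) = 3 - \frac{4}{3} = \frac{5}{3} \approx 1.6667$)
$l{\left(U \right)} = -20$ ($l{\left(U \right)} = -20 + 0 = -20$)
$n{\left(p \right)} = 400$ ($n{\left(p \right)} = \left(-20\right)^{2} = 400$)
$H = - \frac{1994}{15}$ ($H = \frac{2}{5} - \frac{\frac{5}{3} \cdot 400}{5} = \frac{2}{5} - \frac{400}{3} = - \frac{1994}{15} \approx -132.93$)
$H^{2} = \left(- \frac{1994}{15}\right)^{2} = \frac{3976036}{225}$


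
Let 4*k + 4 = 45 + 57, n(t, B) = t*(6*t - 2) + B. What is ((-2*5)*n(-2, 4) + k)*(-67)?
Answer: 39597/2 ≈ 19799.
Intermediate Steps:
n(t, B) = B + t*(-2 + 6*t) (n(t, B) = t*(-2 + 6*t) + B = B + t*(-2 + 6*t))
k = 49/2 (k = -1 + (45 + 57)/4 = -1 + (¼)*102 = -1 + 51/2 = 49/2 ≈ 24.500)
((-2*5)*n(-2, 4) + k)*(-67) = ((-2*5)*(4 - 2*(-2) + 6*(-2)²) + 49/2)*(-67) = (-10*(4 + 4 + 6*4) + 49/2)*(-67) = (-10*(4 + 4 + 24) + 49/2)*(-67) = (-10*32 + 49/2)*(-67) = (-320 + 49/2)*(-67) = -591/2*(-67) = 39597/2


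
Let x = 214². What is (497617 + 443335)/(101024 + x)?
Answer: 235238/36705 ≈ 6.4089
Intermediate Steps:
x = 45796
(497617 + 443335)/(101024 + x) = (497617 + 443335)/(101024 + 45796) = 940952/146820 = 940952*(1/146820) = 235238/36705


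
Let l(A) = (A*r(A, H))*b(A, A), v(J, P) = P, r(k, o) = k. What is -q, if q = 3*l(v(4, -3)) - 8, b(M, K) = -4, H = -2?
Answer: 116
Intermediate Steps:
l(A) = -4*A² (l(A) = (A*A)*(-4) = A²*(-4) = -4*A²)
q = -116 (q = 3*(-4*(-3)²) - 8 = 3*(-4*9) - 8 = 3*(-36) - 8 = -108 - 8 = -116)
-q = -1*(-116) = 116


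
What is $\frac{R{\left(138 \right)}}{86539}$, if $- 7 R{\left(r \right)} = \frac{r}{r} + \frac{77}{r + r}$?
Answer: $- \frac{353}{167193348} \approx -2.1113 \cdot 10^{-6}$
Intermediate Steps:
$R{\left(r \right)} = - \frac{1}{7} - \frac{11}{2 r}$ ($R{\left(r \right)} = - \frac{\frac{r}{r} + \frac{77}{r + r}}{7} = - \frac{1 + \frac{77}{2 r}}{7} = - \frac{1}{7} - \frac{11}{2 r}$)
$\frac{R{\left(138 \right)}}{86539} = \frac{\frac{1}{14} \cdot \frac{1}{138} \left(-77 - 276\right)}{86539} = \frac{1}{14} \cdot \frac{1}{138} \left(-77 - 276\right) \frac{1}{86539} = \frac{1}{14} \cdot \frac{1}{138} \left(-353\right) \frac{1}{86539} = \left(- \frac{353}{1932}\right) \frac{1}{86539} = - \frac{353}{167193348}$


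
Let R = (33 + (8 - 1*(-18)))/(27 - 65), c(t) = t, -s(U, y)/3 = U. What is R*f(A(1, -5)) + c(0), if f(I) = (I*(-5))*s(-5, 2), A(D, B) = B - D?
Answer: -13275/19 ≈ -698.68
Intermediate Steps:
s(U, y) = -3*U
f(I) = -75*I (f(I) = (I*(-5))*(-3*(-5)) = -5*I*15 = -75*I)
R = -59/38 (R = (33 + (8 + 18))/(-38) = (33 + 26)*(-1/38) = 59*(-1/38) = -59/38 ≈ -1.5526)
R*f(A(1, -5)) + c(0) = -(-4425)*(-5 - 1*1)/38 + 0 = -(-4425)*(-5 - 1)/38 + 0 = -(-4425)*(-6)/38 + 0 = -59/38*450 + 0 = -13275/19 + 0 = -13275/19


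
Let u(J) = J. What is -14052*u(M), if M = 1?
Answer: -14052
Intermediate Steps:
-14052*u(M) = -14052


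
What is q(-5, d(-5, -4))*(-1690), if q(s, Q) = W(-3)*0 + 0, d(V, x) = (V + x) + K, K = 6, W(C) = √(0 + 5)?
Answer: 0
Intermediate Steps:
W(C) = √5
d(V, x) = 6 + V + x (d(V, x) = (V + x) + 6 = 6 + V + x)
q(s, Q) = 0 (q(s, Q) = √5*0 + 0 = 0 + 0 = 0)
q(-5, d(-5, -4))*(-1690) = 0*(-1690) = 0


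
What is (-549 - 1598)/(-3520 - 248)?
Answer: 2147/3768 ≈ 0.56980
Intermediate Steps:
(-549 - 1598)/(-3520 - 248) = -2147/(-3768) = -2147*(-1/3768) = 2147/3768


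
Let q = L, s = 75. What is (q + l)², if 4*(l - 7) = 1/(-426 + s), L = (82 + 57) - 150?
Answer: 31550689/1971216 ≈ 16.006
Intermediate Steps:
L = -11 (L = 139 - 150 = -11)
q = -11
l = 9827/1404 (l = 7 + 1/(4*(-426 + 75)) = 7 + (¼)/(-351) = 7 + (¼)*(-1/351) = 7 - 1/1404 = 9827/1404 ≈ 6.9993)
(q + l)² = (-11 + 9827/1404)² = (-5617/1404)² = 31550689/1971216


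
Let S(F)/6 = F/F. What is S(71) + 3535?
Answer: 3541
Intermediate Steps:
S(F) = 6 (S(F) = 6*(F/F) = 6*1 = 6)
S(71) + 3535 = 6 + 3535 = 3541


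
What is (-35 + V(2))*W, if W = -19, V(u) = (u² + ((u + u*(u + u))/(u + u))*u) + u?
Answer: 456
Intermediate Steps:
V(u) = 2*u² + 3*u/2 (V(u) = (u² + ((u + u*(2*u))/((2*u)))*u) + u = (u² + ((u + 2*u²)*(1/(2*u)))*u) + u = (u² + ((u + 2*u²)/(2*u))*u) + u = (u² + (u² + u/2)) + u = (u/2 + 2*u²) + u = 2*u² + 3*u/2)
(-35 + V(2))*W = (-35 + (½)*2*(3 + 4*2))*(-19) = (-35 + (½)*2*(3 + 8))*(-19) = (-35 + (½)*2*11)*(-19) = (-35 + 11)*(-19) = -24*(-19) = 456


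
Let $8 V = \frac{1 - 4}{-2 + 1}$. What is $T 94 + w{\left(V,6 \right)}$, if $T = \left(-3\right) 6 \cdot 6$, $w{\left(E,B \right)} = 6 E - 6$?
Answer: $- \frac{40623}{4} \approx -10156.0$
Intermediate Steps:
$V = \frac{3}{8}$ ($V = \frac{\left(1 - 4\right) \frac{1}{-2 + 1}}{8} = \frac{\left(-3\right) \frac{1}{-1}}{8} = \frac{\left(-3\right) \left(-1\right)}{8} = \frac{1}{8} \cdot 3 = \frac{3}{8} \approx 0.375$)
$w{\left(E,B \right)} = -6 + 6 E$
$T = -108$ ($T = \left(-18\right) 6 = -108$)
$T 94 + w{\left(V,6 \right)} = \left(-108\right) 94 + \left(-6 + 6 \cdot \frac{3}{8}\right) = -10152 + \left(-6 + \frac{9}{4}\right) = -10152 - \frac{15}{4} = - \frac{40623}{4}$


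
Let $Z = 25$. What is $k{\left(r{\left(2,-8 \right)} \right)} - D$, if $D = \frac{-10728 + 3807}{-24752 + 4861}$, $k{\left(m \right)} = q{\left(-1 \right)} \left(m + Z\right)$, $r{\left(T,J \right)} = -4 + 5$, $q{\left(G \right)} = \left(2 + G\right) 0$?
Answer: $- \frac{6921}{19891} \approx -0.34795$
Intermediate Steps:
$q{\left(G \right)} = 0$
$r{\left(T,J \right)} = 1$
$k{\left(m \right)} = 0$ ($k{\left(m \right)} = 0 \left(m + 25\right) = 0 \left(25 + m\right) = 0$)
$D = \frac{6921}{19891}$ ($D = - \frac{6921}{-19891} = \left(-6921\right) \left(- \frac{1}{19891}\right) = \frac{6921}{19891} \approx 0.34795$)
$k{\left(r{\left(2,-8 \right)} \right)} - D = 0 - \frac{6921}{19891} = - \frac{6921}{19891}$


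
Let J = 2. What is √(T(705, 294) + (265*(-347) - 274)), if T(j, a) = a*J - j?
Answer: I*√92346 ≈ 303.88*I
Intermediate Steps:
T(j, a) = -j + 2*a (T(j, a) = a*2 - j = 2*a - j = -j + 2*a)
√(T(705, 294) + (265*(-347) - 274)) = √((-1*705 + 2*294) + (265*(-347) - 274)) = √((-705 + 588) + (-91955 - 274)) = √(-117 - 92229) = √(-92346) = I*√92346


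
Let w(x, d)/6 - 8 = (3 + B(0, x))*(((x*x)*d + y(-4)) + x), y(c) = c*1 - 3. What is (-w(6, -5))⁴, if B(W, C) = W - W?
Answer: 106174476810000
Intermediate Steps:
y(c) = -3 + c (y(c) = c - 3 = -3 + c)
B(W, C) = 0
w(x, d) = -78 + 18*x + 18*d*x² (w(x, d) = 48 + 6*((3 + 0)*(((x*x)*d + (-3 - 4)) + x)) = 48 + 6*(3*((x²*d - 7) + x)) = 48 + 6*(3*((d*x² - 7) + x)) = 48 + 6*(3*((-7 + d*x²) + x)) = 48 + 6*(3*(-7 + x + d*x²)) = 48 + 6*(-21 + 3*x + 3*d*x²) = 48 + (-126 + 18*x + 18*d*x²) = -78 + 18*x + 18*d*x²)
(-w(6, -5))⁴ = (-(-78 + 18*6 + 18*(-5)*6²))⁴ = (-(-78 + 108 + 18*(-5)*36))⁴ = (-(-78 + 108 - 3240))⁴ = (-1*(-3210))⁴ = 3210⁴ = 106174476810000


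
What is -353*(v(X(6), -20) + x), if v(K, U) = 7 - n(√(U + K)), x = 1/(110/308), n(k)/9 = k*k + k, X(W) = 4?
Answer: -271457/5 + 12708*I ≈ -54291.0 + 12708.0*I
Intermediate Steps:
n(k) = 9*k + 9*k² (n(k) = 9*(k*k + k) = 9*(k² + k) = 9*(k + k²) = 9*k + 9*k²)
x = 14/5 (x = 1/(110*(1/308)) = 1/(5/14) = 14/5 ≈ 2.8000)
v(K, U) = 7 - 9*√(K + U)*(1 + √(K + U)) (v(K, U) = 7 - 9*√(U + K)*(1 + √(U + K)) = 7 - 9*√(K + U)*(1 + √(K + U)))
-353*(v(X(6), -20) + x) = -353*((7 - 9*4 - 9*(-20) - 9*√(4 - 20)) + 14/5) = -353*((7 - 36 + 180 - 36*I) + 14/5) = -353*((151 - 36*I) + 14/5) = -353*(769/5 - 36*I) = -271457/5 + 12708*I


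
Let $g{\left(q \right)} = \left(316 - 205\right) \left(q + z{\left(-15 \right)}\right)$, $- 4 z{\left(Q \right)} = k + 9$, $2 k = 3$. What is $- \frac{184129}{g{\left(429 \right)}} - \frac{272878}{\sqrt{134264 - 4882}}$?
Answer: $- \frac{1473032}{378621} - \frac{136439 \sqrt{129382}}{64691} \approx -762.52$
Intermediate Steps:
$k = \frac{3}{2}$ ($k = \frac{1}{2} \cdot 3 = \frac{3}{2} \approx 1.5$)
$z{\left(Q \right)} = - \frac{21}{8}$ ($z{\left(Q \right)} = - \frac{\frac{3}{2} + 9}{4} = \left(- \frac{1}{4}\right) \frac{21}{2} = - \frac{21}{8}$)
$g{\left(q \right)} = - \frac{2331}{8} + 111 q$ ($g{\left(q \right)} = \left(316 - 205\right) \left(q - \frac{21}{8}\right) = 111 \left(- \frac{21}{8} + q\right) = - \frac{2331}{8} + 111 q$)
$- \frac{184129}{g{\left(429 \right)}} - \frac{272878}{\sqrt{134264 - 4882}} = - \frac{184129}{- \frac{2331}{8} + 111 \cdot 429} - \frac{272878}{\sqrt{134264 - 4882}} = - \frac{184129}{- \frac{2331}{8} + 47619} - \frac{272878}{\sqrt{129382}} = - \frac{184129}{\frac{378621}{8}} - 272878 \frac{\sqrt{129382}}{129382} = \left(-184129\right) \frac{8}{378621} - \frac{136439 \sqrt{129382}}{64691} = - \frac{1473032}{378621} - \frac{136439 \sqrt{129382}}{64691}$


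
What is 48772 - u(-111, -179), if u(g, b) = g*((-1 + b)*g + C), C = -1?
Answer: 2266441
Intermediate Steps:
u(g, b) = g*(-1 + g*(-1 + b)) (u(g, b) = g*((-1 + b)*g - 1) = g*(g*(-1 + b) - 1) = g*(-1 + g*(-1 + b)))
48772 - u(-111, -179) = 48772 - (-111)*(-1 - 1*(-111) - 179*(-111)) = 48772 - (-111)*(-1 + 111 + 19869) = 48772 - (-111)*19979 = 48772 - 1*(-2217669) = 48772 + 2217669 = 2266441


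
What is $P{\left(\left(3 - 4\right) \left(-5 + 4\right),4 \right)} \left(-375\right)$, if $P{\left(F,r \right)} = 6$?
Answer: $-2250$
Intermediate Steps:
$P{\left(\left(3 - 4\right) \left(-5 + 4\right),4 \right)} \left(-375\right) = 6 \left(-375\right) = -2250$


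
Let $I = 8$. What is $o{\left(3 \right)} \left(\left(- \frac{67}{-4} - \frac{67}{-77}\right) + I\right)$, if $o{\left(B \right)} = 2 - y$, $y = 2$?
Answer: $0$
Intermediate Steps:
$o{\left(B \right)} = 0$ ($o{\left(B \right)} = 2 - 2 = 0$)
$o{\left(3 \right)} \left(\left(- \frac{67}{-4} - \frac{67}{-77}\right) + I\right) = 0 \left(\left(- \frac{67}{-4} - \frac{67}{-77}\right) + 8\right) = 0 \left(\left(\left(-67\right) \left(- \frac{1}{4}\right) - - \frac{67}{77}\right) + 8\right) = 0 \left(\left(\frac{67}{4} + \frac{67}{77}\right) + 8\right) = 0 \left(\frac{5427}{308} + 8\right) = 0 \cdot \frac{7891}{308} = 0$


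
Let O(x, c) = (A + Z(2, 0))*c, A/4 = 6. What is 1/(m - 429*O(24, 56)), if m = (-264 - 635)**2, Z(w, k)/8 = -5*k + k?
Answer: 1/231625 ≈ 4.3173e-6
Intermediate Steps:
A = 24 (A = 4*6 = 24)
Z(w, k) = -32*k (Z(w, k) = 8*(-5*k + k) = 8*(-4*k) = -32*k)
O(x, c) = 24*c (O(x, c) = (24 - 32*0)*c = (24 + 0)*c = 24*c)
m = 808201 (m = (-899)**2 = 808201)
1/(m - 429*O(24, 56)) = 1/(808201 - 10296*56) = 1/(808201 - 429*1344) = 1/(808201 - 576576) = 1/231625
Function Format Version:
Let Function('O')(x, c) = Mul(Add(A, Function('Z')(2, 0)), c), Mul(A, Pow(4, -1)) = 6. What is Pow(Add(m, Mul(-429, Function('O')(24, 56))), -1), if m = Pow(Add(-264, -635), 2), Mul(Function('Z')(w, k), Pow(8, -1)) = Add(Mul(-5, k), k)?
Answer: Rational(1, 231625) ≈ 4.3173e-6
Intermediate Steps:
A = 24 (A = Mul(4, 6) = 24)
Function('Z')(w, k) = Mul(-32, k) (Function('Z')(w, k) = Mul(8, Add(Mul(-5, k), k)) = Mul(8, Mul(-4, k)) = Mul(-32, k))
Function('O')(x, c) = Mul(24, c) (Function('O')(x, c) = Mul(Add(24, Mul(-32, 0)), c) = Mul(Add(24, 0), c) = Mul(24, c))
m = 808201 (m = Pow(-899, 2) = 808201)
Pow(Add(m, Mul(-429, Function('O')(24, 56))), -1) = Pow(Add(808201, Mul(-429, Mul(24, 56))), -1) = Pow(Add(808201, Mul(-429, 1344)), -1) = Pow(Add(808201, -576576), -1) = Pow(231625, -1) = Rational(1, 231625)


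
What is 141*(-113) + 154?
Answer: -15779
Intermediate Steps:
141*(-113) + 154 = -15933 + 154 = -15779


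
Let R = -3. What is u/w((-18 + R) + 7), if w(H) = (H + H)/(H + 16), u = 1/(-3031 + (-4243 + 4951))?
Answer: 1/32522 ≈ 3.0748e-5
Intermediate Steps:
u = -1/2323 (u = 1/(-3031 + 708) = 1/(-2323) = -1/2323 ≈ -0.00043048)
w(H) = 2*H/(16 + H) (w(H) = (2*H)/(16 + H) = 2*H/(16 + H))
u/w((-18 + R) + 7) = -(16 + ((-18 - 3) + 7))/(2*((-18 - 3) + 7))/2323 = -(16 + (-21 + 7))/(2*(-21 + 7))/2323 = -1/(2323*(2*(-14)/(16 - 14))) = -1/(2323*(2*(-14)/2)) = -1/(2323*(2*(-14)*(1/2))) = -1/2323/(-14) = -1/2323*(-1/14) = 1/32522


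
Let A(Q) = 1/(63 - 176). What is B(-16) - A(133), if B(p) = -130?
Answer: -14689/113 ≈ -129.99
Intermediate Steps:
A(Q) = -1/113 (A(Q) = 1/(-113) = -1/113)
B(-16) - A(133) = -130 - 1*(-1/113) = -130 + 1/113 = -14689/113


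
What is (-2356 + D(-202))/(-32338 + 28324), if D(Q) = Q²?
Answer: -2136/223 ≈ -9.5785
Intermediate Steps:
(-2356 + D(-202))/(-32338 + 28324) = (-2356 + (-202)²)/(-32338 + 28324) = (-2356 + 40804)/(-4014) = 38448*(-1/4014) = -2136/223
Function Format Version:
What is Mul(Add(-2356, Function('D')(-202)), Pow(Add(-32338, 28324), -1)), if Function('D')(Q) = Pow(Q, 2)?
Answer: Rational(-2136, 223) ≈ -9.5785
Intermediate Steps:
Mul(Add(-2356, Function('D')(-202)), Pow(Add(-32338, 28324), -1)) = Mul(Add(-2356, Pow(-202, 2)), Pow(Add(-32338, 28324), -1)) = Mul(Add(-2356, 40804), Pow(-4014, -1)) = Mul(38448, Rational(-1, 4014)) = Rational(-2136, 223)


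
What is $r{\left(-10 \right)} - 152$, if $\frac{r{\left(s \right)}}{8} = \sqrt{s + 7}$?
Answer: $-152 + 8 i \sqrt{3} \approx -152.0 + 13.856 i$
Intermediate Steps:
$r{\left(s \right)} = 8 \sqrt{7 + s}$ ($r{\left(s \right)} = 8 \sqrt{s + 7} = 8 \sqrt{7 + s}$)
$r{\left(-10 \right)} - 152 = 8 \sqrt{7 - 10} - 152 = 8 \sqrt{-3} - 152 = 8 i \sqrt{3} - 152 = -152 + 8 i \sqrt{3}$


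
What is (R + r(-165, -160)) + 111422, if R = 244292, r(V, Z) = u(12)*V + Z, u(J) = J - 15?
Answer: 356049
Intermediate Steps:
u(J) = -15 + J
r(V, Z) = Z - 3*V (r(V, Z) = (-15 + 12)*V + Z = -3*V + Z = Z - 3*V)
(R + r(-165, -160)) + 111422 = (244292 + (-160 - 3*(-165))) + 111422 = (244292 + (-160 + 495)) + 111422 = (244292 + 335) + 111422 = 244627 + 111422 = 356049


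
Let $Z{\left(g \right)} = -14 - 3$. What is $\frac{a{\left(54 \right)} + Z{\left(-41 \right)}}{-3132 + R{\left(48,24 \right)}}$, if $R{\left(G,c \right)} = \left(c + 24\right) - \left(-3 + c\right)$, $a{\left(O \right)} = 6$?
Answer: $\frac{11}{3105} \approx 0.0035427$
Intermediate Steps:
$Z{\left(g \right)} = -17$ ($Z{\left(g \right)} = -14 - 3 = -17$)
$R{\left(G,c \right)} = 27$ ($R{\left(G,c \right)} = \left(24 + c\right) - \left(-3 + c\right) = 27$)
$\frac{a{\left(54 \right)} + Z{\left(-41 \right)}}{-3132 + R{\left(48,24 \right)}} = \frac{6 - 17}{-3132 + 27} = - \frac{11}{-3105} = \left(-11\right) \left(- \frac{1}{3105}\right) = \frac{11}{3105}$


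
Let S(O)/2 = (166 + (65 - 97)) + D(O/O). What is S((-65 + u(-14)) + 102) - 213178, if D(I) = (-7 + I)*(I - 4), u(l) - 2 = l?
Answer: -212874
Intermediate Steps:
u(l) = 2 + l
D(I) = (-7 + I)*(-4 + I)
S(O) = 304 (S(O) = 2*((166 + (65 - 97)) + (28 + (O/O)² - 11*O/O)) = 2*((166 - 32) + (28 + 1² - 11*1)) = 2*(134 + (28 + 1 - 11)) = 2*(134 + 18) = 2*152 = 304)
S((-65 + u(-14)) + 102) - 213178 = 304 - 213178 = -212874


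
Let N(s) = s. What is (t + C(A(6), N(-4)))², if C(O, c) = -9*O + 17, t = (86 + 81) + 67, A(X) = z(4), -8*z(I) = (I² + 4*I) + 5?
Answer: 5480281/64 ≈ 85629.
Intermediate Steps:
z(I) = -5/8 - I/2 - I²/8 (z(I) = -((I² + 4*I) + 5)/8 = -(5 + I² + 4*I)/8 = -5/8 - I/2 - I²/8)
A(X) = -37/8 (A(X) = -5/8 - ½*4 - ⅛*4² = -5/8 - 2 - ⅛*16 = -5/8 - 2 - 2 = -37/8)
t = 234 (t = 167 + 67 = 234)
C(O, c) = 17 - 9*O
(t + C(A(6), N(-4)))² = (234 + (17 - 9*(-37/8)))² = (234 + (17 + 333/8))² = (234 + 469/8)² = (2341/8)² = 5480281/64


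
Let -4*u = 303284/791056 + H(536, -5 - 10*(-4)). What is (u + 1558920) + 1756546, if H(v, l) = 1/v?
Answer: 351444372251409/106001504 ≈ 3.3155e+6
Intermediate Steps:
u = -10209455/106001504 (u = -(303284/791056 + 1/536)/4 = -(303284*(1/791056) + 1/536)/4 = -(75821/197764 + 1/536)/4 = -¼*10209455/26500376 = -10209455/106001504 ≈ -0.096314)
(u + 1558920) + 1756546 = (-10209455/106001504 + 1558920) + 1756546 = 165247854406225/106001504 + 1756546 = 351444372251409/106001504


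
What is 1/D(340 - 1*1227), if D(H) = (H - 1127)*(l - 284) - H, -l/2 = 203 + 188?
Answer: 1/2147811 ≈ 4.6559e-7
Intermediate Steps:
l = -782 (l = -2*(203 + 188) = -2*391 = -782)
D(H) = 1201382 - 1067*H (D(H) = (H - 1127)*(-782 - 284) - H = (-1127 + H)*(-1066) - H = (1201382 - 1066*H) - H = 1201382 - 1067*H)
1/D(340 - 1*1227) = 1/(1201382 - 1067*(340 - 1*1227)) = 1/(1201382 - 1067*(340 - 1227)) = 1/(1201382 - 1067*(-887)) = 1/(1201382 + 946429) = 1/2147811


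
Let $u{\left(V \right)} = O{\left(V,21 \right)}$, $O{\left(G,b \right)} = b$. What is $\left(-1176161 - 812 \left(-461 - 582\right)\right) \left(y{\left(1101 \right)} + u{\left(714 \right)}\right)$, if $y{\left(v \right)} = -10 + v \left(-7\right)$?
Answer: $2533869520$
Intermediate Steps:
$u{\left(V \right)} = 21$
$y{\left(v \right)} = -10 - 7 v$
$\left(-1176161 - 812 \left(-461 - 582\right)\right) \left(y{\left(1101 \right)} + u{\left(714 \right)}\right) = \left(-1176161 - 812 \left(-461 - 582\right)\right) \left(\left(-10 - 7707\right) + 21\right) = \left(-1176161 - -846916\right) \left(\left(-10 - 7707\right) + 21\right) = \left(-1176161 + 846916\right) \left(-7717 + 21\right) = \left(-329245\right) \left(-7696\right) = 2533869520$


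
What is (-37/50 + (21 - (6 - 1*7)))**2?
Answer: 1129969/2500 ≈ 451.99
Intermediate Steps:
(-37/50 + (21 - (6 - 1*7)))**2 = (-37*1/50 + (21 - (6 - 7)))**2 = (-37/50 + (21 - 1*(-1)))**2 = (-37/50 + (21 + 1))**2 = (-37/50 + 22)**2 = (1063/50)**2 = 1129969/2500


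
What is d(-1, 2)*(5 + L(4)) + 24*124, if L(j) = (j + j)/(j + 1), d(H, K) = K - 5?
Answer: 14781/5 ≈ 2956.2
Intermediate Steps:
d(H, K) = -5 + K
L(j) = 2*j/(1 + j) (L(j) = (2*j)/(1 + j) = 2*j/(1 + j))
d(-1, 2)*(5 + L(4)) + 24*124 = (-5 + 2)*(5 + 2*4/(1 + 4)) + 24*124 = -3*(5 + 2*4/5) + 2976 = -3*(5 + 2*4*(1/5)) + 2976 = -3*(5 + 8/5) + 2976 = -3*33/5 + 2976 = -99/5 + 2976 = 14781/5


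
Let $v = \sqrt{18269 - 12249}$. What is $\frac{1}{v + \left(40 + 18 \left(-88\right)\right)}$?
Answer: $- \frac{386}{594479} - \frac{\sqrt{1505}}{1188958} \approx -0.00068194$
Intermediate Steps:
$v = 2 \sqrt{1505}$ ($v = \sqrt{6020} = 2 \sqrt{1505} \approx 77.589$)
$\frac{1}{v + \left(40 + 18 \left(-88\right)\right)} = \frac{1}{2 \sqrt{1505} + \left(40 + 18 \left(-88\right)\right)} = \frac{1}{2 \sqrt{1505} + \left(40 - 1584\right)} = \frac{1}{2 \sqrt{1505} - 1544} = \frac{1}{-1544 + 2 \sqrt{1505}}$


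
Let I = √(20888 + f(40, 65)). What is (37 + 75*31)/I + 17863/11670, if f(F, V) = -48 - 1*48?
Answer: 17863/11670 + 1181*√5198/5198 ≈ 17.911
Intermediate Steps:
f(F, V) = -96 (f(F, V) = -48 - 48 = -96)
I = 2*√5198 (I = √(20888 - 96) = √20792 = 2*√5198 ≈ 144.19)
(37 + 75*31)/I + 17863/11670 = (37 + 75*31)/((2*√5198)) + 17863/11670 = (37 + 2325)*(√5198/10396) + 17863*(1/11670) = 2362*(√5198/10396) + 17863/11670 = 1181*√5198/5198 + 17863/11670 = 17863/11670 + 1181*√5198/5198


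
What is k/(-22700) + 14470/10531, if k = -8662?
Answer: 209844261/119526850 ≈ 1.7556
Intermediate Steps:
k/(-22700) + 14470/10531 = -8662/(-22700) + 14470/10531 = -8662*(-1/22700) + 14470*(1/10531) = 4331/11350 + 14470/10531 = 209844261/119526850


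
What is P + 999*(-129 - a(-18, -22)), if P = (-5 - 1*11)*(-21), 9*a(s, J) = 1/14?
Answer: -1799601/14 ≈ -1.2854e+5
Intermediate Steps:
a(s, J) = 1/126 (a(s, J) = (1/9)/14 = (1/9)*(1/14) = 1/126)
P = 336 (P = (-5 - 11)*(-21) = -16*(-21) = 336)
P + 999*(-129 - a(-18, -22)) = 336 + 999*(-129 - 1*1/126) = 336 + 999*(-129 - 1/126) = 336 + 999*(-16255/126) = 336 - 1804305/14 = -1799601/14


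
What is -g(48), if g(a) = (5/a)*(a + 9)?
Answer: -95/16 ≈ -5.9375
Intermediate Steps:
g(a) = 5*(9 + a)/a (g(a) = (5/a)*(9 + a) = 5*(9 + a)/a)
-g(48) = -(5 + 45/48) = -(5 + 45*(1/48)) = -(5 + 15/16) = -1*95/16 = -95/16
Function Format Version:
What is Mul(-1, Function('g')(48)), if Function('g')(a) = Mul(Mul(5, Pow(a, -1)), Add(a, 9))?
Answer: Rational(-95, 16) ≈ -5.9375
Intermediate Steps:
Function('g')(a) = Mul(5, Pow(a, -1), Add(9, a)) (Function('g')(a) = Mul(Mul(5, Pow(a, -1)), Add(9, a)) = Mul(5, Pow(a, -1), Add(9, a)))
Mul(-1, Function('g')(48)) = Mul(-1, Add(5, Mul(45, Pow(48, -1)))) = Mul(-1, Add(5, Mul(45, Rational(1, 48)))) = Mul(-1, Add(5, Rational(15, 16))) = Mul(-1, Rational(95, 16)) = Rational(-95, 16)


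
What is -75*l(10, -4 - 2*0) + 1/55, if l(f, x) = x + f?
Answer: -24749/55 ≈ -449.98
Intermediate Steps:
l(f, x) = f + x
-75*l(10, -4 - 2*0) + 1/55 = -75*(10 + (-4 - 2*0)) + 1/55 = -75*(10 + (-4 + 0)) + 1/55 = -75*(10 - 4) + 1/55 = -75*6 + 1/55 = -450 + 1/55 = -24749/55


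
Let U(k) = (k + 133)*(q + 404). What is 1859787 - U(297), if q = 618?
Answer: 1420327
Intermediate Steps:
U(k) = 135926 + 1022*k (U(k) = (k + 133)*(618 + 404) = (133 + k)*1022 = 135926 + 1022*k)
1859787 - U(297) = 1859787 - (135926 + 1022*297) = 1859787 - (135926 + 303534) = 1859787 - 1*439460 = 1859787 - 439460 = 1420327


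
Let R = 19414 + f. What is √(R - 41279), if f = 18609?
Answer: 2*I*√814 ≈ 57.061*I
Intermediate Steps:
R = 38023 (R = 19414 + 18609 = 38023)
√(R - 41279) = √(38023 - 41279) = √(-3256) = 2*I*√814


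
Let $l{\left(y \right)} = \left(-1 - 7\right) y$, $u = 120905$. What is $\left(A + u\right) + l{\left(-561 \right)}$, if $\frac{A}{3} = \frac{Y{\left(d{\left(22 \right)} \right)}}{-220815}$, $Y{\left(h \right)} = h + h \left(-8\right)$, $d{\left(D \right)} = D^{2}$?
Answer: $\frac{1318507879}{10515} \approx 1.2539 \cdot 10^{5}$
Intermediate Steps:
$Y{\left(h \right)} = - 7 h$ ($Y{\left(h \right)} = h - 8 h = - 7 h$)
$l{\left(y \right)} = - 8 y$ ($l{\left(y \right)} = \left(-1 - 7\right) y = - 8 y$)
$A = \frac{484}{10515}$ ($A = 3 \frac{\left(-7\right) 22^{2}}{-220815} = 3 \left(-7\right) 484 \left(- \frac{1}{220815}\right) = 3 \left(\left(-3388\right) \left(- \frac{1}{220815}\right)\right) = 3 \cdot \frac{484}{31545} = \frac{484}{10515} \approx 0.046029$)
$\left(A + u\right) + l{\left(-561 \right)} = \left(\frac{484}{10515} + 120905\right) - -4488 = \frac{1271316559}{10515} + 4488 = \frac{1318507879}{10515}$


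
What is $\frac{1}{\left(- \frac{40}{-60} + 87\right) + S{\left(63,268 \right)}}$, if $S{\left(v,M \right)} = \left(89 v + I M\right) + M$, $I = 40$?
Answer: $\frac{3}{50048} \approx 5.9942 \cdot 10^{-5}$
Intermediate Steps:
$S{\left(v,M \right)} = 41 M + 89 v$ ($S{\left(v,M \right)} = \left(89 v + 40 M\right) + M = \left(40 M + 89 v\right) + M = 41 M + 89 v$)
$\frac{1}{\left(- \frac{40}{-60} + 87\right) + S{\left(63,268 \right)}} = \frac{1}{\left(- \frac{40}{-60} + 87\right) + \left(41 \cdot 268 + 89 \cdot 63\right)} = \frac{1}{\left(\left(-40\right) \left(- \frac{1}{60}\right) + 87\right) + \left(10988 + 5607\right)} = \frac{1}{\left(\frac{2}{3} + 87\right) + 16595} = \frac{1}{\frac{263}{3} + 16595} = \frac{1}{\frac{50048}{3}} = \frac{3}{50048}$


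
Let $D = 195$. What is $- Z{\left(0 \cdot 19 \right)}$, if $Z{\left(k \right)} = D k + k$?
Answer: $0$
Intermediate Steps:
$Z{\left(k \right)} = 196 k$ ($Z{\left(k \right)} = 195 k + k = 196 k$)
$- Z{\left(0 \cdot 19 \right)} = - 196 \cdot 0 \cdot 19 = - 196 \cdot 0 = \left(-1\right) 0 = 0$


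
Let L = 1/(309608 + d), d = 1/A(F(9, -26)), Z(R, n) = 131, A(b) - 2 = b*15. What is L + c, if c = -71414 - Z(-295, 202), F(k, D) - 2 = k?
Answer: -3699201099498/51704537 ≈ -71545.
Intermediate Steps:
F(k, D) = 2 + k
A(b) = 2 + 15*b (A(b) = 2 + b*15 = 2 + 15*b)
d = 1/167 (d = 1/(2 + 15*(2 + 9)) = 1/(2 + 15*11) = 1/(2 + 165) = 1/167 ≈ 0.0059880)
c = -71545 (c = -71414 - 1*131 = -71414 - 131 = -71545)
L = 167/51704537 (L = 1/(309608 + 1/167) = 1/(51704537/167) = 167/51704537 ≈ 3.2299e-6)
L + c = 167/51704537 - 71545 = -3699201099498/51704537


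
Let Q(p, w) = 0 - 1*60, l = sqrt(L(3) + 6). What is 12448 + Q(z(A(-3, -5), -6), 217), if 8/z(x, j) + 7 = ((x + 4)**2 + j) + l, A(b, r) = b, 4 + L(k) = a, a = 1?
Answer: 12388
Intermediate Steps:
L(k) = -3 (L(k) = -4 + 1 = -3)
l = sqrt(3) (l = sqrt(-3 + 6) = sqrt(3) ≈ 1.7320)
z(x, j) = 8/(-7 + j + sqrt(3) + (4 + x)**2) (z(x, j) = 8/(-7 + (((x + 4)**2 + j) + sqrt(3))) = 8/(-7 + (((4 + x)**2 + j) + sqrt(3))) = 8/(-7 + ((j + (4 + x)**2) + sqrt(3))) = 8/(-7 + (j + sqrt(3) + (4 + x)**2)) = 8/(-7 + j + sqrt(3) + (4 + x)**2))
Q(p, w) = -60 (Q(p, w) = 0 - 60 = -60)
12448 + Q(z(A(-3, -5), -6), 217) = 12448 - 60 = 12388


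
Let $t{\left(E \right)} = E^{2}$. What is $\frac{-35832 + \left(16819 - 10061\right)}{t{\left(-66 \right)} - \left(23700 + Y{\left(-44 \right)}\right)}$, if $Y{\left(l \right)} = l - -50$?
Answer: $\frac{14537}{9675} \approx 1.5025$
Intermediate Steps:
$Y{\left(l \right)} = 50 + l$ ($Y{\left(l \right)} = l + 50 = 50 + l$)
$\frac{-35832 + \left(16819 - 10061\right)}{t{\left(-66 \right)} - \left(23700 + Y{\left(-44 \right)}\right)} = \frac{-35832 + \left(16819 - 10061\right)}{\left(-66\right)^{2} - 23706} = \frac{-35832 + 6758}{4356 - 23706} = - \frac{29074}{4356 - 23706} = - \frac{29074}{-19350} = \left(-29074\right) \left(- \frac{1}{19350}\right) = \frac{14537}{9675}$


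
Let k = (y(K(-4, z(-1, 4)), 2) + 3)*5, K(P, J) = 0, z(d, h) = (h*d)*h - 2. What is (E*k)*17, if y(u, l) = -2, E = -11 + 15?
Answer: 340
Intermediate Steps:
E = 4
z(d, h) = -2 + d*h² (z(d, h) = (d*h)*h - 2 = d*h² - 2 = -2 + d*h²)
k = 5 (k = (-2 + 3)*5 = 1*5 = 5)
(E*k)*17 = (4*5)*17 = 20*17 = 340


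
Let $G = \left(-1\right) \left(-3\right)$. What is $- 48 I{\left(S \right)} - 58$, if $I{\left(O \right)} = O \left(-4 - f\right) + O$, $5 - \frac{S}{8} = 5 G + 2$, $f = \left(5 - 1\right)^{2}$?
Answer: $-87610$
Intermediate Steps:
$f = 16$ ($f = 4^{2} = 16$)
$G = 3$
$S = -96$ ($S = 40 - 8 \left(5 \cdot 3 + 2\right) = 40 - 8 \left(15 + 2\right) = 40 - 136 = -96$)
$I{\left(O \right)} = - 19 O$ ($I{\left(O \right)} = O \left(-4 - 16\right) + O = O \left(-20\right) + O = - 20 O + O = - 19 O$)
$- 48 I{\left(S \right)} - 58 = - 48 \left(\left(-19\right) \left(-96\right)\right) - 58 = \left(-48\right) 1824 - 58 = -87552 - 58 = -87610$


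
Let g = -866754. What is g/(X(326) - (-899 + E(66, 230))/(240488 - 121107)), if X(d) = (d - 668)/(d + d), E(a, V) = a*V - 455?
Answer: 1088145507204/803917 ≈ 1.3536e+6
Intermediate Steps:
E(a, V) = -455 + V*a (E(a, V) = V*a - 455 = -455 + V*a)
X(d) = (-668 + d)/(2*d) (X(d) = (-668 + d)/((2*d)) = (-668 + d)*(1/(2*d)) = (-668 + d)/(2*d))
g/(X(326) - (-899 + E(66, 230))/(240488 - 121107)) = -866754/((1/2)*(-668 + 326)/326 - (-899 + (-455 + 230*66))/(240488 - 121107)) = -866754/((1/2)*(1/326)*(-342) - (-899 + (-455 + 15180))/119381) = -866754/(-171/326 - (-899 + 14725)/119381) = -866754/(-171/326 - 13826/119381) = -866754/(-171/326 - 1*446/3851) = -866754/(-171/326 - 446/3851) = -866754/(-803917/1255426) = -866754*(-1255426/803917) = 1088145507204/803917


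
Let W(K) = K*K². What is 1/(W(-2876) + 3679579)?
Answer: -1/23784797797 ≈ -4.2044e-11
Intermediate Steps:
W(K) = K³
1/(W(-2876) + 3679579) = 1/((-2876)³ + 3679579) = 1/(-23788477376 + 3679579) = 1/(-23784797797) = -1/23784797797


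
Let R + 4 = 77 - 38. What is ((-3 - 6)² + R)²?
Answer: 13456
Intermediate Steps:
R = 35 (R = -4 + (77 - 38) = -4 + 39 = 35)
((-3 - 6)² + R)² = ((-3 - 6)² + 35)² = ((-9)² + 35)² = (81 + 35)² = 116² = 13456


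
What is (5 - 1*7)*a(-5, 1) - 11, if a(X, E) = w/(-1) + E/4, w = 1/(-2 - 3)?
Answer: -119/10 ≈ -11.900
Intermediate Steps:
w = -1/5 (w = 1/(-5) = -1/5 ≈ -0.20000)
a(X, E) = 1/5 + E/4 (a(X, E) = -1/5/(-1) + E/4 = -1/5*(-1) + E*(1/4) = 1/5 + E/4)
(5 - 1*7)*a(-5, 1) - 11 = (5 - 1*7)*(1/5 + (1/4)*1) - 11 = (5 - 7)*(1/5 + 1/4) - 11 = -2*9/20 - 11 = -9/10 - 11 = -119/10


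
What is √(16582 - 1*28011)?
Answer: I*√11429 ≈ 106.91*I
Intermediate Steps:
√(16582 - 1*28011) = √(16582 - 28011) = √(-11429) = I*√11429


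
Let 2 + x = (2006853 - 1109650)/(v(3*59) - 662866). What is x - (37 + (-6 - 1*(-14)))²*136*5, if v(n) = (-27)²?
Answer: -911764870477/662137 ≈ -1.3770e+6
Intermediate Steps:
v(n) = 729
x = -2221477/662137 (x = -2 + (2006853 - 1109650)/(729 - 662866) = -2 + 897203/(-662137) = -2 + 897203*(-1/662137) = -2 - 897203/662137 = -2221477/662137 ≈ -3.3550)
x - (37 + (-6 - 1*(-14)))²*136*5 = -2221477/662137 - (37 + (-6 - 1*(-14)))²*136*5 = -2221477/662137 - (37 + (-6 + 14))²*680 = -2221477/662137 - (37 + 8)²*680 = -2221477/662137 - 45²*680 = -2221477/662137 - 2025*680 = -2221477/662137 - 1*1377000 = -2221477/662137 - 1377000 = -911764870477/662137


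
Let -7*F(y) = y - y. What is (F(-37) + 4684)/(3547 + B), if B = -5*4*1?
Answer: 4684/3527 ≈ 1.3280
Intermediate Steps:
F(y) = 0 (F(y) = -(y - y)/7 = -⅐*0 = 0)
B = -20 (B = -20*1 = -20)
(F(-37) + 4684)/(3547 + B) = (0 + 4684)/(3547 - 20) = 4684/3527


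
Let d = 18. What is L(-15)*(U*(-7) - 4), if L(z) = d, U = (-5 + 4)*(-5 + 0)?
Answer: -702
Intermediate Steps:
U = 5 (U = -1*(-5) = 5)
L(z) = 18
L(-15)*(U*(-7) - 4) = 18*(5*(-7) - 4) = 18*(-35 - 4) = 18*(-39) = -702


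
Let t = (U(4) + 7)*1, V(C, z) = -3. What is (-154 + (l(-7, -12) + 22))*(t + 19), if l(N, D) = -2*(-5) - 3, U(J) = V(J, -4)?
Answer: -2875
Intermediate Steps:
U(J) = -3
t = 4 (t = (-3 + 7)*1 = 4*1 = 4)
l(N, D) = 7 (l(N, D) = 10 - 3 = 7)
(-154 + (l(-7, -12) + 22))*(t + 19) = (-154 + (7 + 22))*(4 + 19) = (-154 + 29)*23 = -125*23 = -2875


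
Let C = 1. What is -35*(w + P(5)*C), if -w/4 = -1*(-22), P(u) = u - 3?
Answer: 3010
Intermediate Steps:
P(u) = -3 + u
w = -88 (w = -(-4)*(-22) = -4*22 = -88)
-35*(w + P(5)*C) = -35*(-88 + (-3 + 5)*1) = -35*(-88 + 2*1) = -35*(-88 + 2) = -35*(-86) = 3010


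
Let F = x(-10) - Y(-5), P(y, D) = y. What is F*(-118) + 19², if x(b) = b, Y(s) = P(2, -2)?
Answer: 1777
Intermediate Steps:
Y(s) = 2
F = -12 (F = -10 - 1*2 = -10 - 2 = -12)
F*(-118) + 19² = -12*(-118) + 19² = 1416 + 361 = 1777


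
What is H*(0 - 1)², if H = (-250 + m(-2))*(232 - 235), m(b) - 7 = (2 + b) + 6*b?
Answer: 765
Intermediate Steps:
m(b) = 9 + 7*b (m(b) = 7 + ((2 + b) + 6*b) = 7 + (2 + 7*b) = 9 + 7*b)
H = 765 (H = (-250 + (9 + 7*(-2)))*(232 - 235) = (-250 + (9 - 14))*(-3) = (-250 - 5)*(-3) = -255*(-3) = 765)
H*(0 - 1)² = 765*(0 - 1)² = 765*(-1)² = 765*1 = 765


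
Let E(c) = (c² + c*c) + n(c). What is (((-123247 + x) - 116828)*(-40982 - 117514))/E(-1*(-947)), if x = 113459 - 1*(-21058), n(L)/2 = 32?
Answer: 929473376/99649 ≈ 9327.5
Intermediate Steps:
n(L) = 64 (n(L) = 2*32 = 64)
x = 134517 (x = 113459 + 21058 = 134517)
E(c) = 64 + 2*c² (E(c) = (c² + c*c) + 64 = (c² + c²) + 64 = 2*c² + 64 = 64 + 2*c²)
(((-123247 + x) - 116828)*(-40982 - 117514))/E(-1*(-947)) = (((-123247 + 134517) - 116828)*(-40982 - 117514))/(64 + 2*(-1*(-947))²) = ((11270 - 116828)*(-158496))/(64 + 2*947²) = (-105558*(-158496))/(64 + 2*896809) = 16730520768/(64 + 1793618) = 16730520768/1793682 = 16730520768*(1/1793682) = 929473376/99649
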